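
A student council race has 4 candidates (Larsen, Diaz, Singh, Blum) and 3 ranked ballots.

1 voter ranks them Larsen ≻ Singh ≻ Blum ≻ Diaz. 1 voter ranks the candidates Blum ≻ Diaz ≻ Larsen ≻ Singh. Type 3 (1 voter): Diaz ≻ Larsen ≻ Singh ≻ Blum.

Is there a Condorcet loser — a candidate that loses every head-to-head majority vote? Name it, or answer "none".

none

Pairwise majorities:
Larsen vs Diaz: Larsen preferred on 1 ballot; Diaz wins 2–1.
Larsen vs Singh: Larsen preferred on 1+1+1 = 3 ballots; Larsen wins 3–0.
Larsen vs Blum: Larsen, 2–1.
Diaz–Singh: Diaz 2–1.
Diaz vs Blum: 1 for Diaz, 2 for Blum — Blum by 2–1.
Singh vs Blum: 2 to 1, Singh.
No candidate is winless: Larsen beats Singh; Diaz beats Larsen; Singh beats Blum; Blum beats Diaz. There is no Condorcet loser.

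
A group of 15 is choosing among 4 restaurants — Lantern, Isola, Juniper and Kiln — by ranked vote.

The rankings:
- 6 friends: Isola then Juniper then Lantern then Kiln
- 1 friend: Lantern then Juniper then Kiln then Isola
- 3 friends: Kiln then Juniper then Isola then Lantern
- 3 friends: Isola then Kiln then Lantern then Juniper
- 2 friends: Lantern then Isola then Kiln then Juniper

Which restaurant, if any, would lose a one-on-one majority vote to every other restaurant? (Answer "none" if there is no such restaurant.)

Pairwise majorities:
Lantern vs Isola: 3 to 12, Isola.
Lantern vs Juniper: Juniper, 9–6.
Lantern vs Kiln: 9 to 6, Lantern.
Isola vs Juniper: Isola, 11–4.
Isola–Kiln: Isola 11–4.
Juniper vs Kiln: 6+1 = 7 for Juniper, 8 for Kiln — Kiln by 8–7.
Every restaurant wins at least one matchup (Lantern beats Kiln; Isola beats Lantern; Juniper beats Lantern; Kiln beats Juniper), so there is no Condorcet loser.

none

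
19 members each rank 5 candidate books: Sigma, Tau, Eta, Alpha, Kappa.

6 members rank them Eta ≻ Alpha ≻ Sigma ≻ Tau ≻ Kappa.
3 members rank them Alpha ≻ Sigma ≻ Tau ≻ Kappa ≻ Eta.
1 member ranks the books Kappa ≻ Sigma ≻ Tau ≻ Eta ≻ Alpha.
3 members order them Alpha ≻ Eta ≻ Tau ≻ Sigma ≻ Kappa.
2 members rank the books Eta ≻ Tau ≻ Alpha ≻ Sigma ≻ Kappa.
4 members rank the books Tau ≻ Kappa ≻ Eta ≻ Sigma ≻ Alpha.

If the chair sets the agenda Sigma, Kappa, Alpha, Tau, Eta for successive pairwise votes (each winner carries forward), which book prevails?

Round 1: Sigma vs Kappa — 14–5, Sigma advances.
Round 2: Sigma vs Alpha — 5–14, Alpha advances.
Round 3: Alpha vs Tau — 12–7, Alpha advances.
Round 4: Alpha vs Eta — 6–13, Eta advances.
Eta survives the agenda.

Eta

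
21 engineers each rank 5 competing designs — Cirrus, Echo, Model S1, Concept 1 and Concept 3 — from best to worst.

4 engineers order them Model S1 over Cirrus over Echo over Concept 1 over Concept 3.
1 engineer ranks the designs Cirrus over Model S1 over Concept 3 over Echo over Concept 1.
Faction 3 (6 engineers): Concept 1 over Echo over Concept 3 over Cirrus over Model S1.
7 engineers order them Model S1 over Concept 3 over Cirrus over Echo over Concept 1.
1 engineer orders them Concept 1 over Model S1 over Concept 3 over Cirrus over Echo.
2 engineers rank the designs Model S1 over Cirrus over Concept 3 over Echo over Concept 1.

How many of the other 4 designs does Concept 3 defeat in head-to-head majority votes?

Concept 3 against each rival (21 engineers):
Concept 3–Cirrus: Concept 3 14–7.
Concept 3 vs Echo: Concept 3, 11–10.
Concept 3 vs Model S1: Model S1 wins 15–6.
Concept 3 vs Concept 1: Concept 3 preferred on 1+7+2 = 10 ballots; Concept 1 wins 11–10.
Concept 3 beats Cirrus, Echo; loses to Model S1, Concept 1 — 2 pairwise wins.

2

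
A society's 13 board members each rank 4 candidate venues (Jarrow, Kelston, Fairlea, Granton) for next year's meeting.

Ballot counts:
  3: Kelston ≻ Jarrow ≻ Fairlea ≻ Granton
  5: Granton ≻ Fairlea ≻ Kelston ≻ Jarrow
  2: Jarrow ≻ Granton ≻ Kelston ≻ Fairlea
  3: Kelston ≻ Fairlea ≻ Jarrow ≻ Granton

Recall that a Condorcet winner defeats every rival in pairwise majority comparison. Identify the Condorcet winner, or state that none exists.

none

Check each pair by majority over 13 ballots:
Jarrow–Kelston: Kelston 11–2.
Jarrow–Fairlea: Fairlea 8–5.
Jarrow vs Granton: Jarrow, 8–5.
Kelston vs Fairlea: Kelston, 8–5.
Kelston vs Granton: Granton, 7–6.
Fairlea–Granton: Granton 7–6.
No city is unbeaten: Jarrow loses to Kelston; Kelston loses to Granton; Fairlea loses to Kelston; Granton loses to Jarrow. In particular Jarrow beats Granton beats Kelston beats Jarrow is a majority cycle — no Condorcet winner exists.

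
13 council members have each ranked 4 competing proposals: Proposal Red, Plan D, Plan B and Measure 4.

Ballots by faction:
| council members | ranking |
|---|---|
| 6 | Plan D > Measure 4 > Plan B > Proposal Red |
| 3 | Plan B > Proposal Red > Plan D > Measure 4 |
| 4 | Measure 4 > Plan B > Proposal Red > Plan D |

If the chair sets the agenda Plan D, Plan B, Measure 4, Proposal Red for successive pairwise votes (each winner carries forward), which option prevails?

Measure 4

Round 1: Plan D vs Plan B — 6–7, Plan B advances.
Round 2: Plan B vs Measure 4 — 3–10, Measure 4 advances.
Round 3: Measure 4 vs Proposal Red — 10–3, Measure 4 advances.
Measure 4 survives the agenda.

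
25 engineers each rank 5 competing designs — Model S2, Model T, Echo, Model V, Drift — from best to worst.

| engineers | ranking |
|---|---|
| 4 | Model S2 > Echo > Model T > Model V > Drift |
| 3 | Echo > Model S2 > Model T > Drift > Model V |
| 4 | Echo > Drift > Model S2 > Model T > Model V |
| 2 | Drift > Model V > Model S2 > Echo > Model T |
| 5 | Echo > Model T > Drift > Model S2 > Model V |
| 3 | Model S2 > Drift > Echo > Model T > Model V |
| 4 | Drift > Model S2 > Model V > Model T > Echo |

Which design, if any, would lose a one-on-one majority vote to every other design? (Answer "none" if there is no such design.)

Model V

Head-to-head results (25 engineers):
Model S2 vs Model T: Model S2 wins 20–5.
Model S2 vs Echo: Model S2, 13–12.
Model S2 vs Model V: 23 to 2, Model S2.
Model S2 vs Drift: Drift wins 15–10.
Model T vs Echo: Echo wins 21–4.
Model T vs Model V: Model T preferred on 4+3+4+5+3 = 19 ballots; Model T wins 19–6.
Model T vs Drift: Drift, 13–12.
Echo vs Model V: Echo wins 19–6.
Echo vs Drift: Echo is ranked higher on 4+3+4+5 = 16 ballots, Drift on 9. Echo wins 16–9.
Model V vs Drift: 4 to 21, Drift.
Only Model V has no wins; Model V is the Condorcet loser.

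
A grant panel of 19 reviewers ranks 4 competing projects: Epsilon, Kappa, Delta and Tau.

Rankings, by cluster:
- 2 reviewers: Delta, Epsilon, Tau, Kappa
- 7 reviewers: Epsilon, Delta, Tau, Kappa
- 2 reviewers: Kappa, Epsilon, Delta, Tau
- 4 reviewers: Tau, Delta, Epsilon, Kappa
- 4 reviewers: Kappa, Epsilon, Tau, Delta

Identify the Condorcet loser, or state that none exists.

Kappa

Head-to-head results (19 reviewers):
Epsilon vs Kappa: Epsilon preferred on 2+7+4 = 13 ballots; Epsilon wins 13–6.
Epsilon vs Delta: 13 to 6, Epsilon.
Epsilon vs Tau: Epsilon, 15–4.
Kappa–Delta: Delta 13–6.
Kappa vs Tau: Tau wins 13–6.
Delta–Tau: Delta 11–8.
Kappa is beaten in every head-to-head and is the Condorcet loser.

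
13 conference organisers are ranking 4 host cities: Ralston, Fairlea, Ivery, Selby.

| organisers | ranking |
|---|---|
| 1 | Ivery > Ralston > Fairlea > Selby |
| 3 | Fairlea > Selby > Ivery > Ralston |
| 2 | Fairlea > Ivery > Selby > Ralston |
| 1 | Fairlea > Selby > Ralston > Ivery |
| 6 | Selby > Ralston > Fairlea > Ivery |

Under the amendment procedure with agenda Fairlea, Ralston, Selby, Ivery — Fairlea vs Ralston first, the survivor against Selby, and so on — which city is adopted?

Round 1: Fairlea vs Ralston — 6–7, Ralston advances.
Round 2: Ralston vs Selby — 1–12, Selby advances.
Round 3: Selby vs Ivery — 10–3, Selby advances.
The agenda winner is Selby.

Selby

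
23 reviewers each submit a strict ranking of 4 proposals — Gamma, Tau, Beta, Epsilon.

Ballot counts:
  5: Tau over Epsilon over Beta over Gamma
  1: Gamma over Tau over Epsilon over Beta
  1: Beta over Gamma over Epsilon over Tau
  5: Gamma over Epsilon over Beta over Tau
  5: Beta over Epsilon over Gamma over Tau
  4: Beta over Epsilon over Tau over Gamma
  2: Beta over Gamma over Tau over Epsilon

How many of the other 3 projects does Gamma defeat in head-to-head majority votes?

Gamma against each rival (23 reviewers):
Gamma–Tau: Gamma 14–9.
Gamma vs Beta: Beta, 17–6.
Gamma vs Epsilon: 9 to 14, Epsilon.
Gamma beats Tau; loses to Beta, Epsilon — 1 pairwise win.

1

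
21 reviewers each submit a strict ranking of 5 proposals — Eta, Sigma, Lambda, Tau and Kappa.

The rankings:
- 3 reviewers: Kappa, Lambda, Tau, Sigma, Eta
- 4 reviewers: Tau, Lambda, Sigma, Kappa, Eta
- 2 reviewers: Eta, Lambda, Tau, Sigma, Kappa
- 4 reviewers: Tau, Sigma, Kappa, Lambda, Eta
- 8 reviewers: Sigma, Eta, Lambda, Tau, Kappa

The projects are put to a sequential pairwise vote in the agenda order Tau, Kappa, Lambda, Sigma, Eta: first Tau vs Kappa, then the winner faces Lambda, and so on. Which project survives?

Sigma

Round 1: Tau vs Kappa — 18–3, Tau advances.
Round 2: Tau vs Lambda — 8–13, Lambda advances.
Round 3: Lambda vs Sigma — 9–12, Sigma advances.
Round 4: Sigma vs Eta — 19–2, Sigma advances.
The agenda winner is Sigma.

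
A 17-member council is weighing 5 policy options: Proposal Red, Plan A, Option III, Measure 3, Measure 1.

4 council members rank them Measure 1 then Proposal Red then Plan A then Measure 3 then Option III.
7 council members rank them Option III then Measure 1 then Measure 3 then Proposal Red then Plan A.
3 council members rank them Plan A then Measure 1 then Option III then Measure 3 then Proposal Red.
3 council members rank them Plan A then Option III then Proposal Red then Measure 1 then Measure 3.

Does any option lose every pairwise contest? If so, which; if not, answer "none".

Pairwise majorities:
Proposal Red vs Plan A: 4+7 = 11 for Proposal Red, 6 for Plan A — Proposal Red by 11–6.
Proposal Red vs Option III: Proposal Red preferred on 4 ballots; Option III wins 13–4.
Proposal Red vs Measure 3: Proposal Red is ranked higher on 4+3 = 7 ballots, Measure 3 on 10. Measure 3 wins 10–7.
Proposal Red–Measure 1: Measure 1 14–3.
Plan A vs Option III: Plan A is ranked higher on 4+3+3 = 10 ballots, Option III on 7. Plan A wins 10–7.
Plan A vs Measure 3: Plan A, 10–7.
Plan A vs Measure 1: Plan A is ranked higher on 3+3 = 6 ballots, Measure 1 on 11. Measure 1 wins 11–6.
Option III vs Measure 3: Option III, 13–4.
Option III vs Measure 1: Option III preferred on 7+3 = 10 ballots; Option III wins 10–7.
Measure 3 vs Measure 1: 0 to 17, Measure 1.
Every option wins at least one matchup (Proposal Red beats Plan A; Plan A beats Option III; Option III beats Proposal Red; Measure 3 beats Proposal Red; Measure 1 beats Proposal Red), so there is no Condorcet loser.

none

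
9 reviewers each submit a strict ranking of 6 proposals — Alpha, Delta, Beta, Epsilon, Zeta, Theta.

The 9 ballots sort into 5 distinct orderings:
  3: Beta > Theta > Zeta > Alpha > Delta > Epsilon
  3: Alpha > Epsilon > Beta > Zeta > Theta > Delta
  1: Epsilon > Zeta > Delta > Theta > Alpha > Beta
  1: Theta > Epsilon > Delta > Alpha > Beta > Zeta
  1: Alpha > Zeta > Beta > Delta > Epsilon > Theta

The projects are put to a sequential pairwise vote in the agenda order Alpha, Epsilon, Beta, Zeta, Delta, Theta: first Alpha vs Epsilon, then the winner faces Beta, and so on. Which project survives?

Round 1: Alpha vs Epsilon — 7–2, Alpha advances.
Round 2: Alpha vs Beta — 6–3, Alpha advances.
Round 3: Alpha vs Zeta — 5–4, Alpha advances.
Round 4: Alpha vs Delta — 7–2, Alpha advances.
Round 5: Alpha vs Theta — 4–5, Theta advances.
The agenda winner is Theta.

Theta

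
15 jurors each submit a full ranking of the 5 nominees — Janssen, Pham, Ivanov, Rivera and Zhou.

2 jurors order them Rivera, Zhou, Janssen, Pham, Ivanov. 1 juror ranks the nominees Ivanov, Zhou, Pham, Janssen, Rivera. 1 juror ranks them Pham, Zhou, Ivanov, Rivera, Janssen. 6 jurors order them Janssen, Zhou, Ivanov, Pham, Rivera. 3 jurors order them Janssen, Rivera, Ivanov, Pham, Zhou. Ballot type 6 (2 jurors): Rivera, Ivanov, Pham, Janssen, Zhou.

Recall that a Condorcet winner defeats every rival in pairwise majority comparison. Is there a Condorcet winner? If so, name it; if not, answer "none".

Pairwise majorities:
Janssen vs Pham: 11 to 4, Janssen.
Janssen vs Ivanov: Janssen is ranked higher on 2+6+3 = 11 ballots, Ivanov on 4. Janssen wins 11–4.
Janssen vs Rivera: 1+6+3 = 10 for Janssen, 5 for Rivera — Janssen by 10–5.
Janssen vs Zhou: Janssen is ranked higher on 6+3+2 = 11 ballots, Zhou on 4. Janssen wins 11–4.
Pham vs Ivanov: 2+1 = 3 for Pham, 12 for Ivanov — Ivanov by 12–3.
Pham vs Rivera: 1+1+6 = 8 for Pham, 7 for Rivera — Pham by 8–7.
Pham vs Zhou: Pham preferred on 1+3+2 = 6 ballots; Zhou wins 9–6.
Ivanov vs Rivera: Ivanov is ranked higher on 1+1+6 = 8 ballots, Rivera on 7. Ivanov wins 8–7.
Ivanov vs Zhou: Ivanov preferred on 1+3+2 = 6 ballots; Zhou wins 9–6.
Rivera vs Zhou: Rivera is ranked higher on 2+3+2 = 7 ballots, Zhou on 8. Zhou wins 8–7.
Janssen beats each of Pham, Ivanov, Rivera, Zhou — Janssen is the Condorcet winner.

Janssen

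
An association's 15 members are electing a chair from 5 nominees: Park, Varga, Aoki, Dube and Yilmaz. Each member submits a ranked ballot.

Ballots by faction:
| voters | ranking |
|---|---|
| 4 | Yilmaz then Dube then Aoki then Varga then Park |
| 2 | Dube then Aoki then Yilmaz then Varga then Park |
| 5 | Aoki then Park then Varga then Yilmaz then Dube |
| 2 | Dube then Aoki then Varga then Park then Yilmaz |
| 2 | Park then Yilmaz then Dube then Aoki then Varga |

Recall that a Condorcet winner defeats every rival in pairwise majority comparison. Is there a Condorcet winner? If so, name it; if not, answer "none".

none

Head-to-head results (15 voters):
Park vs Varga: Park is ranked higher on 5+2 = 7 ballots, Varga on 8. Varga wins 8–7.
Park–Aoki: Aoki 13–2.
Park vs Dube: Park preferred on 5+2 = 7 ballots; Dube wins 8–7.
Park vs Yilmaz: Park, 9–6.
Varga vs Aoki: 0 to 15, Aoki.
Varga vs Dube: Dube, 10–5.
Varga–Yilmaz: Yilmaz 8–7.
Aoki vs Dube: Dube wins 10–5.
Aoki vs Yilmaz: Aoki preferred on 2+5+2 = 9 ballots; Aoki wins 9–6.
Dube vs Yilmaz: Yilmaz wins 11–4.
Each candidate drops at least one matchup (Park loses to Varga; Varga loses to Aoki; Aoki loses to Dube; Dube loses to Yilmaz; Yilmaz loses to Park); the cycle Park beats Yilmaz beats Varga beats Park rules out a Condorcet winner.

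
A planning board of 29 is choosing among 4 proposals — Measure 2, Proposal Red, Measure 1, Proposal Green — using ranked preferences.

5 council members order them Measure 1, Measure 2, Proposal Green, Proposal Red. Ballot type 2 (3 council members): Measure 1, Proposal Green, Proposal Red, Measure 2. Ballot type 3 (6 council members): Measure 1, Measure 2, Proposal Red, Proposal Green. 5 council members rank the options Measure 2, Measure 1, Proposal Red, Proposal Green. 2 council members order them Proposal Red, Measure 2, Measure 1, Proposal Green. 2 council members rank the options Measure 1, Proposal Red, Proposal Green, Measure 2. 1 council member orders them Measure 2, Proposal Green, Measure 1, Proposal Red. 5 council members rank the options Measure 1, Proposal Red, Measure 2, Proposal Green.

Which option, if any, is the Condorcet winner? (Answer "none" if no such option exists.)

Measure 1

Pairwise majorities:
Measure 2 vs Proposal Red: Measure 2, 17–12.
Measure 2 vs Measure 1: Measure 1, 21–8.
Measure 2–Proposal Green: Measure 2 24–5.
Proposal Red vs Measure 1: Measure 1 wins 27–2.
Proposal Red vs Proposal Green: Proposal Red wins 20–9.
Measure 1 vs Proposal Green: Measure 1, 28–1.
Only Measure 1 has no losses; Measure 1 is the Condorcet winner.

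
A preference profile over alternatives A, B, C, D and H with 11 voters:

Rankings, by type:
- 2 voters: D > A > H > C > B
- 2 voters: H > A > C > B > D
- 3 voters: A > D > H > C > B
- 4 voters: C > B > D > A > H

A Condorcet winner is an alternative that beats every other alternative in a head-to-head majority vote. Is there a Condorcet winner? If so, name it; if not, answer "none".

Check each pair by majority over 11 ballots:
A vs B: A, 7–4.
A vs C: A wins 7–4.
A–D: D 6–5.
A vs H: A, 9–2.
B–C: C 11–0.
B vs D: B, 6–5.
B vs H: H, 7–4.
C vs D: C, 6–5.
C vs H: H, 7–4.
D–H: D 9–2.
Each alternative drops at least one matchup (A loses to D; B loses to A; C loses to A; D loses to B; H loses to A); the cycle A → B → D → A rules out a Condorcet winner.

none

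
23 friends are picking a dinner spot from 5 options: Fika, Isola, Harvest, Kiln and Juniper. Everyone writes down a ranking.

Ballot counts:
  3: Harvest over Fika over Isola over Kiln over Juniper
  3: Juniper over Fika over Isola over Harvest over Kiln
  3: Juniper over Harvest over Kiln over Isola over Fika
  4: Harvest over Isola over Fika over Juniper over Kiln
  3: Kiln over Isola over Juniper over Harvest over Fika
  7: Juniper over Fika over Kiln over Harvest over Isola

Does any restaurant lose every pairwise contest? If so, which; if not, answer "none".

Isola

Pairwise majorities:
Fika vs Isola: Fika is ranked higher on 3+3+7 = 13 ballots, Isola on 10. Fika wins 13–10.
Fika vs Harvest: Harvest, 13–10.
Fika vs Kiln: Fika, 17–6.
Fika vs Juniper: Juniper wins 16–7.
Isola vs Harvest: Harvest wins 17–6.
Isola vs Kiln: Isola preferred on 3+3+4 = 10 ballots; Kiln wins 13–10.
Isola vs Juniper: Juniper wins 13–10.
Harvest–Kiln: Harvest 13–10.
Harvest vs Juniper: Juniper, 16–7.
Kiln vs Juniper: 3+3 = 6 for Kiln, 17 for Juniper — Juniper by 17–6.
Isola is beaten in every head-to-head and is the Condorcet loser.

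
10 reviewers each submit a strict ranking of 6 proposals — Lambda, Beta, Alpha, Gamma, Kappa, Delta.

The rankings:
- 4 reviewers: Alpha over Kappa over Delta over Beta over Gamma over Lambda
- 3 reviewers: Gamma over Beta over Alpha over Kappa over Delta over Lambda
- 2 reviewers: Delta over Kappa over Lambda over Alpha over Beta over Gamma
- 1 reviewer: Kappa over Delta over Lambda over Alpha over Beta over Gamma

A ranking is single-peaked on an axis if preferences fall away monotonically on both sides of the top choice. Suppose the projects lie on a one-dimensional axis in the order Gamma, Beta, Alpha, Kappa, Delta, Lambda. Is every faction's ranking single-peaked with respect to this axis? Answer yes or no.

Axis positions: Gamma=1, Beta=2, Alpha=3, Kappa=4, Delta=5, Lambda=6.
Faction 1 (peak Alpha at position 3): ranking walks positions 3-4-5-2-1-6, expanding outward from the peak — single-peaked.
Faction 2 (peak Gamma at position 1): ranking walks positions 1-2-3-4-5-6, expanding outward from the peak — single-peaked.
Faction 3 (peak Delta at position 5): ranking walks positions 5-4-6-3-2-1, expanding outward from the peak — single-peaked.
Faction 4 (peak Kappa at position 4): ranking walks positions 4-5-6-3-2-1, expanding outward from the peak — single-peaked.
Every ranking is single-peaked on this axis.

yes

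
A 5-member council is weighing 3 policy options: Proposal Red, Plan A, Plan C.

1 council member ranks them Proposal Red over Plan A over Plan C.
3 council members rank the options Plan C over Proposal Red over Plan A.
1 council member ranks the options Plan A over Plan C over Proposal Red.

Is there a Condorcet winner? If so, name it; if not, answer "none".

Check each pair by majority over 5 ballots:
Proposal Red vs Plan A: 1+3 = 4 for Proposal Red, 1 for Plan A — Proposal Red by 4–1.
Proposal Red vs Plan C: Proposal Red preferred on 1 ballot; Plan C wins 4–1.
Plan A vs Plan C: Plan A preferred on 1+1 = 2 ballots; Plan C wins 3–2.
Plan C defeats every rival head-to-head and is the Condorcet winner.

Plan C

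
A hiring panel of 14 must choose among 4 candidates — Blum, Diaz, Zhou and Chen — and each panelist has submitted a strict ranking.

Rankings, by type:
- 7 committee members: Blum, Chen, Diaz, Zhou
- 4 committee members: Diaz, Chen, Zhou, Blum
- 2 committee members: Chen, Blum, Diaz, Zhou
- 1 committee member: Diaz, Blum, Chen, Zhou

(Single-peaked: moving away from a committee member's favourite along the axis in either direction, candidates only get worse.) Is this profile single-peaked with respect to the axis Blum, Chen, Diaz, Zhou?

Axis positions: Blum=1, Chen=2, Diaz=3, Zhou=4.
Type 1 (peak Blum at position 1): ranking walks positions 1-2-3-4, expanding outward from the peak — single-peaked.
Type 2 (peak Diaz at position 3): ranking walks positions 3-2-4-1, expanding outward from the peak — single-peaked.
Type 3 (peak Chen at position 2): ranking walks positions 2-1-3-4, expanding outward from the peak — single-peaked.
Type 4: ranking walks positions 3-1-2-4; Blum is ranked above Chen even though Chen lies between Blum and the peak Diaz on the axis — preferences dip and rise again. Not single-peaked.
Type 4 violates single-peakedness, so the profile is not single-peaked on this axis.

no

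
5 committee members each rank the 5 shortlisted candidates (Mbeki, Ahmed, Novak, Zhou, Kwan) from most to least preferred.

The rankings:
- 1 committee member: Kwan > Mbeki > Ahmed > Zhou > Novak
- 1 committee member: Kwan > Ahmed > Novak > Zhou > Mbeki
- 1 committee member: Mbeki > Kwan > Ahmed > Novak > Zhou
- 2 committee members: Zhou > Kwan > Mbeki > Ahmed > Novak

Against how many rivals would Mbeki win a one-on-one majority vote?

2

Mbeki against each rival (5 committee members):
Mbeki vs Ahmed: Mbeki, 4–1.
Mbeki vs Novak: Mbeki, 4–1.
Mbeki vs Zhou: 2 to 3, Zhou.
Mbeki vs Kwan: Mbeki preferred on 1 ballot; Kwan wins 4–1.
Mbeki beats Ahmed, Novak; loses to Zhou, Kwan — 2 pairwise wins.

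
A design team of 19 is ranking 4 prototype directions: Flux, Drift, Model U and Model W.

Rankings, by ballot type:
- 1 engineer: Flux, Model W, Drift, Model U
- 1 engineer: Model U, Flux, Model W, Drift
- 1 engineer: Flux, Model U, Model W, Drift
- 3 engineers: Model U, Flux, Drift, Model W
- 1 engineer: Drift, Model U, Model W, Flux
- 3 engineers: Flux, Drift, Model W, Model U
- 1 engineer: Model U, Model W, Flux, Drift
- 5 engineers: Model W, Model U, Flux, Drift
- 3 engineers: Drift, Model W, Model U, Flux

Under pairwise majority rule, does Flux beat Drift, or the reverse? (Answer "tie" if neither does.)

Flux

Ballots ranking Flux above Drift: 1 + 1 + 1 + 3 + 3 + 1 + 5 = 15.
Ballots ranking Drift above Flux: 19 − 15 = 4.
Flux wins the head-to-head 15–4.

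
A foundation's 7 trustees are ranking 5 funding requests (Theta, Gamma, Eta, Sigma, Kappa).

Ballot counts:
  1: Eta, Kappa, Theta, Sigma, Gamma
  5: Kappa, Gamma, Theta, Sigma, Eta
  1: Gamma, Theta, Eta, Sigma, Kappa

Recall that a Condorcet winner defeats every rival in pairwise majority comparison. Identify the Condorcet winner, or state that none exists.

Head-to-head results (7 reviewers):
Theta vs Gamma: Theta preferred on 1 ballot; Gamma wins 6–1.
Theta vs Eta: Theta, 6–1.
Theta vs Sigma: Theta, 7–0.
Theta vs Kappa: Theta preferred on 1 ballot; Kappa wins 6–1.
Gamma vs Eta: Gamma preferred on 5+1 = 6 ballots; Gamma wins 6–1.
Gamma vs Sigma: Gamma, 6–1.
Gamma–Kappa: Kappa 6–1.
Eta vs Sigma: 1+1 = 2 for Eta, 5 for Sigma — Sigma by 5–2.
Eta vs Kappa: Eta is ranked higher on 1+1 = 2 ballots, Kappa on 5. Kappa wins 5–2.
Sigma vs Kappa: 1 to 6, Kappa.
Kappa defeats every rival head-to-head and is the Condorcet winner.

Kappa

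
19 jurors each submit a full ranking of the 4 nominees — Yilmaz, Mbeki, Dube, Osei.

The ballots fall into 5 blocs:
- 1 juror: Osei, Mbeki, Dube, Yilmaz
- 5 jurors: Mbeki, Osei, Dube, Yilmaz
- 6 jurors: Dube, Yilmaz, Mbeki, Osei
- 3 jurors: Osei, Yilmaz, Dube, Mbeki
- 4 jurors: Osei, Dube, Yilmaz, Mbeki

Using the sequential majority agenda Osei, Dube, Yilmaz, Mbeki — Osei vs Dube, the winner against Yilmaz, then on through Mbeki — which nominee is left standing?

Round 1: Osei vs Dube — 13–6, Osei advances.
Round 2: Osei vs Yilmaz — 13–6, Osei advances.
Round 3: Osei vs Mbeki — 8–11, Mbeki advances.
The agenda winner is Mbeki.

Mbeki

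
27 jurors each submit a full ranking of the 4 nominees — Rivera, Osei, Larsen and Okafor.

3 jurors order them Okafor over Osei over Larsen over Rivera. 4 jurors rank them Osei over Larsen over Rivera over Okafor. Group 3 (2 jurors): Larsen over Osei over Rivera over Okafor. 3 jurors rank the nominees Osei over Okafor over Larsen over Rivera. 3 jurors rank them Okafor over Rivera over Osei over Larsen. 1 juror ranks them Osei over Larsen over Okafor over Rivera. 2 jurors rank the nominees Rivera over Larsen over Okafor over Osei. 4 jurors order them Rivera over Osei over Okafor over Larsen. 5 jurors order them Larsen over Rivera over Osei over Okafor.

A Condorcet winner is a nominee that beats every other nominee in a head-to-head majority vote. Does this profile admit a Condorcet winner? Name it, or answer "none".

Pairwise majorities:
Rivera vs Osei: Rivera, 14–13.
Rivera vs Larsen: Larsen, 18–9.
Rivera vs Okafor: Rivera, 17–10.
Osei vs Larsen: Osei, 18–9.
Osei vs Okafor: Osei wins 19–8.
Larsen–Okafor: Larsen 14–13.
Each nominee drops at least one matchup (Rivera loses to Larsen; Osei loses to Rivera; Larsen loses to Osei; Okafor loses to Rivera); the cycle Rivera beats Osei beats Larsen beats Rivera rules out a Condorcet winner.

none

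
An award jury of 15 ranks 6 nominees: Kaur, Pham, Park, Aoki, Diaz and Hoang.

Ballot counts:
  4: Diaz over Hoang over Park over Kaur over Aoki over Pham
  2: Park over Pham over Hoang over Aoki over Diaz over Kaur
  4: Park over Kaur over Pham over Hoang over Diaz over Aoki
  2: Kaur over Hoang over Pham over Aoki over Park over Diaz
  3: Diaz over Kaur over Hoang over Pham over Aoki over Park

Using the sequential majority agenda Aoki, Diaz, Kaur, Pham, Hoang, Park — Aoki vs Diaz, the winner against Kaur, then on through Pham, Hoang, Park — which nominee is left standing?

Round 1: Aoki vs Diaz — 4–11, Diaz advances.
Round 2: Diaz vs Kaur — 9–6, Diaz advances.
Round 3: Diaz vs Pham — 7–8, Pham advances.
Round 4: Pham vs Hoang — 6–9, Hoang advances.
Round 5: Hoang vs Park — 9–6, Hoang advances.
The agenda winner is Hoang.

Hoang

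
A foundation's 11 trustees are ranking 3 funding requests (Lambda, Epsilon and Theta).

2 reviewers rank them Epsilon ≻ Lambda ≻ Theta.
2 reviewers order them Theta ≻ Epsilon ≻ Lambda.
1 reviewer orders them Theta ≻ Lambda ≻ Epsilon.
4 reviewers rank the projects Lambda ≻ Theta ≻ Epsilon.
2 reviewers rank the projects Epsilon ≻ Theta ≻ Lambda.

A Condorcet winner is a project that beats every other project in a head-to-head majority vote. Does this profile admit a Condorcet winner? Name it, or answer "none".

Check each pair by majority over 11 ballots:
Lambda vs Epsilon: Epsilon, 6–5.
Lambda vs Theta: Lambda, 6–5.
Epsilon vs Theta: Theta wins 7–4.
Every project loses at least once (Lambda loses to Epsilon; Epsilon loses to Theta; Theta loses to Lambda). The majority relation contains the cycle Lambda > Theta > Epsilon > Lambda, so there is no Condorcet winner.

none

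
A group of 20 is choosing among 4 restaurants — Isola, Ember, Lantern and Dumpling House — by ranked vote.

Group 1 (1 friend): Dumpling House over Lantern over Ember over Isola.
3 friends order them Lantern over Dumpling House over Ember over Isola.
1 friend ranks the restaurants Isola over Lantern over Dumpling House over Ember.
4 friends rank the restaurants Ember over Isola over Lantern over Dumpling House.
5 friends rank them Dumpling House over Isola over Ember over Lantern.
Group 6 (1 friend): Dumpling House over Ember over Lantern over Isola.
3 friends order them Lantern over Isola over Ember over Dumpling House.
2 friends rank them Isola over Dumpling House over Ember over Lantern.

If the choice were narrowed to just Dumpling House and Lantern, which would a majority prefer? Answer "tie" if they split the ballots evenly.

Lantern

Ballots ranking Dumpling House above Lantern: 1 + 5 + 1 + 2 = 9.
Ballots ranking Lantern above Dumpling House: 20 − 9 = 11.
Lantern wins the head-to-head 11–9.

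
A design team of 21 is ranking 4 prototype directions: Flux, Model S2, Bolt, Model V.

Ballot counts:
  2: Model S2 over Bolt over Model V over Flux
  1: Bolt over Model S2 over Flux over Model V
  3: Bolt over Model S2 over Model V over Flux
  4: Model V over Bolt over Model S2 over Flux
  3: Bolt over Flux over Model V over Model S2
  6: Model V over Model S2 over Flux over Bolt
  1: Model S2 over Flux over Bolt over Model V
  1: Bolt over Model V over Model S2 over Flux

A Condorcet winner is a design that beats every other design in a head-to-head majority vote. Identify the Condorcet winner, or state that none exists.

Bolt

Check each pair by majority over 21 ballots:
Flux–Model S2: Model S2 18–3.
Flux vs Bolt: Flux is ranked higher on 6+1 = 7 ballots, Bolt on 14. Bolt wins 14–7.
Flux vs Model V: Model V, 16–5.
Model S2 vs Bolt: Bolt wins 12–9.
Model S2 vs Model V: Model S2 preferred on 2+1+3+1 = 7 ballots; Model V wins 14–7.
Bolt vs Model V: Bolt, 11–10.
Bolt defeats every rival head-to-head and is the Condorcet winner.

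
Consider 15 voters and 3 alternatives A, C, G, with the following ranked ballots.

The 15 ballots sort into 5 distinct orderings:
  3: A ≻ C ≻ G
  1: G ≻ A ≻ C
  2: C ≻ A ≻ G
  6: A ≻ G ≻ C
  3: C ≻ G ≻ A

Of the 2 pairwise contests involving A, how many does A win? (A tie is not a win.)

A against each rival (15 voters):
A vs C: A preferred on 3+1+6 = 10 ballots; A wins 10–5.
A vs G: A is ranked higher on 3+2+6 = 11 ballots, G on 4. A wins 11–4.
A beats C, G — 2 pairwise wins.

2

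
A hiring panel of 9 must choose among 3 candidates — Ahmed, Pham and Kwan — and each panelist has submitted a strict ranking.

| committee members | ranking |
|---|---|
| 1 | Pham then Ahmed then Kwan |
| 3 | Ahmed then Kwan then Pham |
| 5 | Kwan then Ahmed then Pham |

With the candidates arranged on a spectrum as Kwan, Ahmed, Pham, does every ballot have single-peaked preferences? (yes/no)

Axis positions: Kwan=1, Ahmed=2, Pham=3.
Type 1 (peak Pham at position 3): ranking walks positions 3-2-1, expanding outward from the peak — single-peaked.
Type 2 (peak Ahmed at position 2): ranking walks positions 2-1-3, expanding outward from the peak — single-peaked.
Type 3 (peak Kwan at position 1): ranking walks positions 1-2-3, expanding outward from the peak — single-peaked.
Every ranking is single-peaked on this axis.

yes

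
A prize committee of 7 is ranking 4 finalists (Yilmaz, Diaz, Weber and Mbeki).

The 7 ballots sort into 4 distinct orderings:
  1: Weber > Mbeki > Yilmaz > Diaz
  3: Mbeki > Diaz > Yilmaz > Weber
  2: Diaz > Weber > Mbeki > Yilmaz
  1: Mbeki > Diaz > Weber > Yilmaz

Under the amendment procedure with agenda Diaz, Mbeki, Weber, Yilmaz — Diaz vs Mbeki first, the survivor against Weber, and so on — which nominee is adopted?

Round 1: Diaz vs Mbeki — 2–5, Mbeki advances.
Round 2: Mbeki vs Weber — 4–3, Mbeki advances.
Round 3: Mbeki vs Yilmaz — 7–0, Mbeki advances.
Mbeki survives the agenda.

Mbeki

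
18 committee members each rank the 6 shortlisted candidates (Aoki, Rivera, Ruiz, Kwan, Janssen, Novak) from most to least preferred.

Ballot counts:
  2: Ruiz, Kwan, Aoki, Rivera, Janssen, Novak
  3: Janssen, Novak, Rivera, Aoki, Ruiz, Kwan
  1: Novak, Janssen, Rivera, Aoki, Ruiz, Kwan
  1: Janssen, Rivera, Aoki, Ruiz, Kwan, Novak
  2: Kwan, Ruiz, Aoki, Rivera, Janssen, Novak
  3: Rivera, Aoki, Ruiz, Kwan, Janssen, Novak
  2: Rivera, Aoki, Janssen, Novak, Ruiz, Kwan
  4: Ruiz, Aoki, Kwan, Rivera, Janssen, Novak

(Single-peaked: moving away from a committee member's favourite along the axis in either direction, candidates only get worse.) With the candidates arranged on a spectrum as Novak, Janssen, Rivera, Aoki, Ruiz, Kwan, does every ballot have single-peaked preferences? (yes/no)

Axis positions: Novak=1, Janssen=2, Rivera=3, Aoki=4, Ruiz=5, Kwan=6.
Cluster 1 (peak Ruiz at position 5): ranking walks positions 5-6-4-3-2-1, expanding outward from the peak — single-peaked.
Cluster 2 (peak Janssen at position 2): ranking walks positions 2-1-3-4-5-6, expanding outward from the peak — single-peaked.
Cluster 3 (peak Novak at position 1): ranking walks positions 1-2-3-4-5-6, expanding outward from the peak — single-peaked.
Cluster 4 (peak Janssen at position 2): ranking walks positions 2-3-4-5-6-1, expanding outward from the peak — single-peaked.
Cluster 5 (peak Kwan at position 6): ranking walks positions 6-5-4-3-2-1, expanding outward from the peak — single-peaked.
Cluster 6 (peak Rivera at position 3): ranking walks positions 3-4-5-6-2-1, expanding outward from the peak — single-peaked.
Cluster 7 (peak Rivera at position 3): ranking walks positions 3-4-2-1-5-6, expanding outward from the peak — single-peaked.
Cluster 8 (peak Ruiz at position 5): ranking walks positions 5-4-6-3-2-1, expanding outward from the peak — single-peaked.
Every ranking is single-peaked on this axis.

yes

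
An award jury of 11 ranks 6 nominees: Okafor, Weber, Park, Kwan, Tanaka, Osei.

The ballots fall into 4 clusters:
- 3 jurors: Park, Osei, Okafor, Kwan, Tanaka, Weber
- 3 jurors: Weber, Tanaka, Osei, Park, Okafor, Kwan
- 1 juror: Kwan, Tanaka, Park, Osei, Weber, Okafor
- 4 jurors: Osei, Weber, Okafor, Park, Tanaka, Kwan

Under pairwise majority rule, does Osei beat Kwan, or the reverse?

Ballots ranking Osei above Kwan: 3 + 3 + 4 = 10.
Ballots ranking Kwan above Osei: 11 − 10 = 1.
Osei wins the head-to-head 10–1.

Osei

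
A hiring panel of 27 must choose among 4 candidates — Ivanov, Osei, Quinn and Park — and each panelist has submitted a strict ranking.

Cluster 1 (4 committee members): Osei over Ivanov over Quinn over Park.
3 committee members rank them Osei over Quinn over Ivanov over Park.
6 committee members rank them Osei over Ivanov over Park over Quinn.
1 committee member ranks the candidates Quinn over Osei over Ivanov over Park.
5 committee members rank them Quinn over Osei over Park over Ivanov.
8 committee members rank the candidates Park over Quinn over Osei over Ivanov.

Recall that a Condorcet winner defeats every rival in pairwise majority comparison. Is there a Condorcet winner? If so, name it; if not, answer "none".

none

Pairwise majorities:
Ivanov vs Osei: Ivanov is ranked higher on 0 ballots, Osei on 27. Osei wins 27–0.
Ivanov vs Quinn: 4+6 = 10 for Ivanov, 17 for Quinn — Quinn by 17–10.
Ivanov vs Park: 4+3+6+1 = 14 for Ivanov, 13 for Park — Ivanov by 14–13.
Osei vs Quinn: Osei is ranked higher on 4+3+6 = 13 ballots, Quinn on 14. Quinn wins 14–13.
Osei vs Park: 4+3+6+1+5 = 19 for Osei, 8 for Park — Osei by 19–8.
Quinn vs Park: 13 to 14, Park.
No candidate is unbeaten: Ivanov loses to Osei; Osei loses to Quinn; Quinn loses to Park; Park loses to Ivanov. In particular Ivanov → Park → Quinn → Ivanov is a majority cycle — no Condorcet winner exists.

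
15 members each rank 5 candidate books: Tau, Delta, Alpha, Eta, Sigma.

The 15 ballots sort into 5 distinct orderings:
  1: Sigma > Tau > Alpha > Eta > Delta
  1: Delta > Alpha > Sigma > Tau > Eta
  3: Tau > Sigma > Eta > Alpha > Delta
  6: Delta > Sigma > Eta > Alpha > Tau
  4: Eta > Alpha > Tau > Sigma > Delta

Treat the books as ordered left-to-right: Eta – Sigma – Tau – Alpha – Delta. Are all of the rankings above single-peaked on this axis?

Axis positions: Eta=1, Sigma=2, Tau=3, Alpha=4, Delta=5.
Type 1 (peak Sigma at position 2): ranking walks positions 2-3-4-1-5, expanding outward from the peak — single-peaked.
Type 2: ranking walks positions 5-4-2-3-1; Sigma is ranked above Tau even though Tau lies between Sigma and the peak Delta on the axis — preferences dip and rise again. Not single-peaked.
Type 3 (peak Tau at position 3): ranking walks positions 3-2-1-4-5, expanding outward from the peak — single-peaked.
Type 4: ranking walks positions 5-2-1-4-3; Sigma is ranked above Alpha even though Alpha lies between Sigma and the peak Delta on the axis — preferences dip and rise again. Not single-peaked.
Type 5: ranking walks positions 1-4-3-2-5; Alpha is ranked above Sigma even though Sigma lies between Alpha and the peak Eta on the axis — preferences dip and rise again. Not single-peaked.
Type 2 violates single-peakedness, so the profile is not single-peaked on this axis.

no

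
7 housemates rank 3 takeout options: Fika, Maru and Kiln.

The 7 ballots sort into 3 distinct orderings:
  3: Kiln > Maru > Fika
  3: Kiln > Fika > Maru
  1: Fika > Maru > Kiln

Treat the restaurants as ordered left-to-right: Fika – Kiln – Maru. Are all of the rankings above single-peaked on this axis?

no

Axis positions: Fika=1, Kiln=2, Maru=3.
Type 1 (peak Kiln at position 2): ranking walks positions 2-3-1, expanding outward from the peak — single-peaked.
Type 2 (peak Kiln at position 2): ranking walks positions 2-1-3, expanding outward from the peak — single-peaked.
Type 3: ranking walks positions 1-3-2; Maru is ranked above Kiln even though Kiln lies between Maru and the peak Fika on the axis — preferences dip and rise again. Not single-peaked.
Type 3 violates single-peakedness, so the profile is not single-peaked on this axis.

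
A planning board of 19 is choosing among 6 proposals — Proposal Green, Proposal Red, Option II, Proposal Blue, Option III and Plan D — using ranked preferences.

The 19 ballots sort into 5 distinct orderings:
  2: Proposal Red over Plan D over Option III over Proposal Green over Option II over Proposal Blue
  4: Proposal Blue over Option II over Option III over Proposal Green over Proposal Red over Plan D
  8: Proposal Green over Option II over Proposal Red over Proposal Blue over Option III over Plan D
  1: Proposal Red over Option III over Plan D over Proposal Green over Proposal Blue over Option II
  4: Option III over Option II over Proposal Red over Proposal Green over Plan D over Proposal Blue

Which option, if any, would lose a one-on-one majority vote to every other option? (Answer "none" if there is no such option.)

Plan D

Head-to-head results (19 council members):
Proposal Green–Proposal Red: Proposal Green 12–7.
Proposal Green–Option II: Proposal Green 11–8.
Proposal Green vs Proposal Blue: Proposal Green wins 15–4.
Proposal Green vs Option III: Option III wins 11–8.
Proposal Green vs Plan D: Proposal Green, 16–3.
Proposal Red–Option II: Option II 16–3.
Proposal Red–Proposal Blue: Proposal Red 15–4.
Proposal Red vs Option III: 11 to 8, Proposal Red.
Proposal Red vs Plan D: Proposal Red wins 19–0.
Option II vs Proposal Blue: Option II, 14–5.
Option II vs Option III: Option II preferred on 4+8 = 12 ballots; Option II wins 12–7.
Option II vs Plan D: 4+8+4 = 16 for Option II, 3 for Plan D — Option II by 16–3.
Proposal Blue vs Option III: Proposal Blue, 12–7.
Proposal Blue vs Plan D: Proposal Blue is ranked higher on 4+8 = 12 ballots, Plan D on 7. Proposal Blue wins 12–7.
Option III vs Plan D: Option III preferred on 4+8+1+4 = 17 ballots; Option III wins 17–2.
Plan D loses to every other option — it is the Condorcet loser.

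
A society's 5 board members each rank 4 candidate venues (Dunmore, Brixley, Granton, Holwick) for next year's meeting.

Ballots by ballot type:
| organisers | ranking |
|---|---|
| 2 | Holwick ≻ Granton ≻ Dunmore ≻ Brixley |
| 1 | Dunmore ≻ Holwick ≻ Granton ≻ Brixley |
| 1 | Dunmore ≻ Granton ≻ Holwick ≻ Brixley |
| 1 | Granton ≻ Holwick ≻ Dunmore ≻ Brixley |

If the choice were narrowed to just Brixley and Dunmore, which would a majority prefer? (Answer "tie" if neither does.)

Dunmore

No ballot ranks Brixley above Dunmore: 0.
Ballots ranking Dunmore above Brixley: 5 − 0 = 5.
Dunmore wins the head-to-head 5–0.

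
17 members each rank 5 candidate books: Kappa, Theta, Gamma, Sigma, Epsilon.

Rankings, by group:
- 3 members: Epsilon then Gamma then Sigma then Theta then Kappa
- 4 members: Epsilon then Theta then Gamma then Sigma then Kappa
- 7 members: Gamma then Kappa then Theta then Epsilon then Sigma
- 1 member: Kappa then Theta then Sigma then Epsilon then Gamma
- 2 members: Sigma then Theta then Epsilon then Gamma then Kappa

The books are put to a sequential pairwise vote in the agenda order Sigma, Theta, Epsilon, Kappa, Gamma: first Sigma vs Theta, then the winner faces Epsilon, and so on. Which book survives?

Gamma

Round 1: Sigma vs Theta — 5–12, Theta advances.
Round 2: Theta vs Epsilon — 10–7, Theta advances.
Round 3: Theta vs Kappa — 9–8, Theta advances.
Round 4: Theta vs Gamma — 7–10, Gamma advances.
The agenda winner is Gamma.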